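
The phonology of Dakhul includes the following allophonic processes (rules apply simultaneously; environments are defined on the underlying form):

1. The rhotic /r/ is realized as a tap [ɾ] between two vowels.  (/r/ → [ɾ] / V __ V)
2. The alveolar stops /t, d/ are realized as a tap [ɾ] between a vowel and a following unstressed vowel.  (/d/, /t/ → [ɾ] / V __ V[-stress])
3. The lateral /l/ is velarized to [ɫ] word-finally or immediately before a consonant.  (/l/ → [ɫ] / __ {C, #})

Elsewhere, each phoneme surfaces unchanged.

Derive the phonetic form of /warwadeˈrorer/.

[warwaɾeˈɾoɾer]

/w/ (word-initial) is unaffected → [w].
/a/ (between /w/ and /r/) is unaffected → [a].
/r/ — between /a/ and /w/; rule 1 does not apply here → [r].
/w/ (between /r/ and /a/): no rule targets it → [w].
/a/ — not in any rule's target class → [a].
Rule 2 applies to /d/ (between /a/ and /e/: between a vowel and a following unstressed vowel) → [ɾ].
/e/ — not in any rule's target class → [e].
Rule 1 applies to /r/ (between /e/ and /o/: between two vowels) → [ɾ].
/o/ stays [o].
/r/ meets the environment for rule 1 (between two vowels) → [ɾ].
/e/ (between /r/ and /r/) is unaffected → [e].
/r/ — word-final; rule 1 does not apply here → [r].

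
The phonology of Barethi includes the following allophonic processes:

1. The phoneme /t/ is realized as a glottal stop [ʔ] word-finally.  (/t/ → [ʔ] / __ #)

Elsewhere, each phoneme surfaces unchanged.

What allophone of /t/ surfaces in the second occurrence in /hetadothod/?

/t/ (between /o/ and /h/) is in the target of rule 1 but the environment (word-finally) is not met → [t].

[t]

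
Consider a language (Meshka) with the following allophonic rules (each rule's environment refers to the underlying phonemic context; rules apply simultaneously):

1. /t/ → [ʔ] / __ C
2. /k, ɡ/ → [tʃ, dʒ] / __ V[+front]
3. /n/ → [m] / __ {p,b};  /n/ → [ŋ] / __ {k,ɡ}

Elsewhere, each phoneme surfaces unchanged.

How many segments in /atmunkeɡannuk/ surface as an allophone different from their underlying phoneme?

3

Segments that undergo a rule: /t/ → [ʔ] (rule 1); /n/ → [ŋ] (rule 3); /k/ → [tʃ] (rule 2).
All other segments surface unchanged.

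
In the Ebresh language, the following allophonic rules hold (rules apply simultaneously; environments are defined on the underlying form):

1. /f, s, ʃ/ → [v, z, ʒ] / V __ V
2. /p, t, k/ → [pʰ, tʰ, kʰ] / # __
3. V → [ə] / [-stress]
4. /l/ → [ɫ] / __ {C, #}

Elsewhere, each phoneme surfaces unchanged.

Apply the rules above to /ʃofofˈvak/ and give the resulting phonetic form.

/ʃ/ (word-initial) fails the environment for rule 1, so it stays [ʃ].
/o/ meets the environment for rule 3 (in an unstressed syllable) → [ə].
Rule 1 applies to /f/ (between /o/ and /o/: between two vowels) → [v].
/o/ (between /f/ and /f/): in an unstressed syllable, so rule 3 applies → [ə].
/f/ (between /o/ and /v/) fails the environment for rule 1, so it stays [f].
/a/ (between /v/ and /k/) fails the environment for rule 3, so it stays [a].
/k/ (word-final) is in the target of rule 2 but the environment (word-initially) is not met → [k].

[ʃəvəfˈvak]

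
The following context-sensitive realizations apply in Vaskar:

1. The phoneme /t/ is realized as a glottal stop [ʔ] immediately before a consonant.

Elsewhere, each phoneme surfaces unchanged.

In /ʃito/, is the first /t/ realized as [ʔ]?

/t/ (between /i/ and /o/) is in the target of rule 1 but the environment (immediately before a consonant) is not met → [t].
The actual realization is [t], not [ʔ].

No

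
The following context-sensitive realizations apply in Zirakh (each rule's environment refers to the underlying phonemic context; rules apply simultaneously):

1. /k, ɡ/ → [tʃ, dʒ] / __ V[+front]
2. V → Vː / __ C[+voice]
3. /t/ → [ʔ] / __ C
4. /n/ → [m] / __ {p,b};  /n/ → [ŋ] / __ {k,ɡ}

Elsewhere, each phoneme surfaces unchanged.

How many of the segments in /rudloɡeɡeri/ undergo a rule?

6

Segments that undergo a rule: /u/ → [uː] (rule 2); /o/ → [oː] (rule 2); /ɡ/ → [dʒ] (rule 1); /e/ → [eː] (rule 2); /ɡ/ → [dʒ] (rule 1); /e/ → [eː] (rule 2).
All other segments surface unchanged.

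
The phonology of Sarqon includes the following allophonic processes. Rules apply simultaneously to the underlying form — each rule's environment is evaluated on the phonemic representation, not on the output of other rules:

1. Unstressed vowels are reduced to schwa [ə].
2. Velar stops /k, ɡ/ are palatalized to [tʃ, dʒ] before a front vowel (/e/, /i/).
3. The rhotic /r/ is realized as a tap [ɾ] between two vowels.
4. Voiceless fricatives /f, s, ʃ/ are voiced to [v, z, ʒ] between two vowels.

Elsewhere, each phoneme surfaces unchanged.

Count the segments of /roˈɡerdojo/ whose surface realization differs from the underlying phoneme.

4

Segments that undergo a rule: /o/ → [ə] (rule 1); /ɡ/ → [dʒ] (rule 2); /o/ → [ə] (rule 1); /o/ → [ə] (rule 1).
All other segments surface unchanged.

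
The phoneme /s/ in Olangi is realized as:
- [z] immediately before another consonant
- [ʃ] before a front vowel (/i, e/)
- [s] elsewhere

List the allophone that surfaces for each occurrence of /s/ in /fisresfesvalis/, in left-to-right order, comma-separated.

[z], [z], [z], [s]

Occurrence 1 (position 3): immediately before another consonant → [z].
Occurrence 2 (position 6): immediately before another consonant → [z].
Occurrence 3 (position 9): immediately before another consonant → [z].
Occurrence 4 (position 14): no conditioning environment matches → elsewhere allophone [s].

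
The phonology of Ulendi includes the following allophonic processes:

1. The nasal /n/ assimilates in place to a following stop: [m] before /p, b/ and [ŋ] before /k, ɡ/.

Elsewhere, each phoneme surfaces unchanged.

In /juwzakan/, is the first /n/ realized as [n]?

/n/ (word-final) fails the environment for rule 1, so it stays [n].
The actual realization is [n], which matches [n].

Yes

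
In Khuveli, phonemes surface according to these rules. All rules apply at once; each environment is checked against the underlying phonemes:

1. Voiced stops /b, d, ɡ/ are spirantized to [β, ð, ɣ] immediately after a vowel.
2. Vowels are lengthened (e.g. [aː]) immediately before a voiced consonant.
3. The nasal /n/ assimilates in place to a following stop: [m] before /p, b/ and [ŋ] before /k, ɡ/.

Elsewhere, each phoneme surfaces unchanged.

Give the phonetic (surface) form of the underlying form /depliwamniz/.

[depliːwaːmniːz]

/d/ (word-initial) is in the target of rule 1 but the environment (immediately after a vowel) is not met → [d].
/e/ (between /d/ and /p/) is in the target of rule 2 but the environment (before a voiced consonant) is not met → [e].
/i/ (between /l/ and /w/): before a voiced consonant, so rule 2 applies → [iː].
/a/ — between /w/ and /m/, before a voiced consonant — surfaces as [aː] (rule 2).
/n/ (between /m/ and /i/) is in the target of rule 3 but the environment (before a labial or velar stop) is not met → [n].
/i/ meets the environment for rule 2 (before a voiced consonant) → [iː].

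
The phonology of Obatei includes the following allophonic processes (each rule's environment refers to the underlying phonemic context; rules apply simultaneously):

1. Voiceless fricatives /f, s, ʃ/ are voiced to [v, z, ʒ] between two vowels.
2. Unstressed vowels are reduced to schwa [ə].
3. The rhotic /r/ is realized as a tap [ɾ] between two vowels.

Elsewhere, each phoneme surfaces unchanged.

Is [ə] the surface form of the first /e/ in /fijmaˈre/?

/e/ — word-final; rule 2 does not apply here → [e].
The actual realization is [e], not [ə].

No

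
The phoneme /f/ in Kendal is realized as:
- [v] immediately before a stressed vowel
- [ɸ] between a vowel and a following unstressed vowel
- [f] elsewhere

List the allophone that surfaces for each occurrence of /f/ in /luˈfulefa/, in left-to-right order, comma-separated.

[v], [ɸ]

Occurrence 1 (position 3): immediately before a stressed vowel → [v].
Occurrence 2 (position 7): between a vowel and a following unstressed vowel → [ɸ].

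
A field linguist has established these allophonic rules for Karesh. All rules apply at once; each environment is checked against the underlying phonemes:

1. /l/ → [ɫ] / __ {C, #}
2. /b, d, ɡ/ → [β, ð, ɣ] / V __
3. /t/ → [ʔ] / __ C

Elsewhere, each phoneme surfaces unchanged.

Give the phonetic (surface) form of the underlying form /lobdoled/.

/l/ (word-initial) is in the target of rule 1 but the environment (word-finally or immediately before a consonant) is not met → [l].
/o/ stays [o].
/b/ (between /o/ and /d/): immediately after a vowel, so rule 2 applies → [β].
/d/ (between /b/ and /o/) is in the target of rule 2 but the environment (immediately after a vowel) is not met → [d].
/o/ — not in any rule's target class → [o].
/l/ — between /o/ and /e/; rule 1 does not apply here → [l].
/e/ (between /l/ and /d/) is unaffected → [e].
Rule 2 applies to /d/ (word-final: immediately after a vowel) → [ð].

[loβdoleð]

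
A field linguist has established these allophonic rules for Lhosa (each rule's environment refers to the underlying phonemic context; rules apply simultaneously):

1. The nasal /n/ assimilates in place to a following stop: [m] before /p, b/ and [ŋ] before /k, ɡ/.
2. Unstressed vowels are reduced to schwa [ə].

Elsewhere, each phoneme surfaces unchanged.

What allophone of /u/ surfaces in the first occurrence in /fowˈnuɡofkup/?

/u/ (between /n/ and /ɡ/) is in the target of rule 2 but the environment (in an unstressed syllable) is not met → [u].

[u]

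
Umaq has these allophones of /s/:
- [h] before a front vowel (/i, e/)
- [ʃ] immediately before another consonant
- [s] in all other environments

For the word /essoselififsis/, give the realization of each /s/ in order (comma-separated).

Occurrence 1 (position 2): immediately before another consonant → [ʃ].
Occurrence 2 (position 3): no conditioning environment matches → elsewhere allophone [s].
Occurrence 3 (position 5): before a front vowel (/i, e/) → [h].
Occurrence 4 (position 12): before a front vowel (/i, e/) → [h].
Occurrence 5 (position 14): no conditioning environment matches → elsewhere allophone [s].

[ʃ], [s], [h], [h], [s]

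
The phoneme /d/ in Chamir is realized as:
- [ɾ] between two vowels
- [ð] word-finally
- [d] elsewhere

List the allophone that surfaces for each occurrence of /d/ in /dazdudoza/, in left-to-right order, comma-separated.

[d], [d], [ɾ]

Occurrence 1 (position 1): no conditioning environment matches → elsewhere allophone [d].
Occurrence 2 (position 4): no conditioning environment matches → elsewhere allophone [d].
Occurrence 3 (position 6): between two vowels → [ɾ].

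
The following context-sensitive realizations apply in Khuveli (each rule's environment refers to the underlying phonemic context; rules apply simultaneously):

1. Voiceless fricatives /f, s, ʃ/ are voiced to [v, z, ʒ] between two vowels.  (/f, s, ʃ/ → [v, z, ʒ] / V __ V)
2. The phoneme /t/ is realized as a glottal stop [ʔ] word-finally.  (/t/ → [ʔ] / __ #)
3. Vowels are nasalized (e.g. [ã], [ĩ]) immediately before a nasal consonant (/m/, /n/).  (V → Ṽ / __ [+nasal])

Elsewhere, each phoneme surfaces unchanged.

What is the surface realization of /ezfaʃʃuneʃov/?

[ezfaʃʃũneʒov]

/e/ — word-initial; rule 3 does not apply here → [e].
/f/ (between /z/ and /a/) fails the environment for rule 1, so it stays [f].
/a/ (between /f/ and /ʃ/) is in the target of rule 3 but the environment (before a nasal consonant) is not met → [a].
/ʃ/ (between /a/ and /ʃ/): rule 1 targets it, but not between two vowels → unchanged [ʃ].
/ʃ/ (between /ʃ/ and /u/) is in the target of rule 1 but the environment (between two vowels) is not met → [ʃ].
/u/ (between /ʃ/ and /n/): before a nasal consonant, so rule 3 applies → [ũ].
/e/ (between /n/ and /ʃ/) fails the environment for rule 3, so it stays [e].
Rule 1 applies to /ʃ/ (between /e/ and /o/: between two vowels) → [ʒ].
/o/ (between /ʃ/ and /v/) is in the target of rule 3 but the environment (before a nasal consonant) is not met → [o].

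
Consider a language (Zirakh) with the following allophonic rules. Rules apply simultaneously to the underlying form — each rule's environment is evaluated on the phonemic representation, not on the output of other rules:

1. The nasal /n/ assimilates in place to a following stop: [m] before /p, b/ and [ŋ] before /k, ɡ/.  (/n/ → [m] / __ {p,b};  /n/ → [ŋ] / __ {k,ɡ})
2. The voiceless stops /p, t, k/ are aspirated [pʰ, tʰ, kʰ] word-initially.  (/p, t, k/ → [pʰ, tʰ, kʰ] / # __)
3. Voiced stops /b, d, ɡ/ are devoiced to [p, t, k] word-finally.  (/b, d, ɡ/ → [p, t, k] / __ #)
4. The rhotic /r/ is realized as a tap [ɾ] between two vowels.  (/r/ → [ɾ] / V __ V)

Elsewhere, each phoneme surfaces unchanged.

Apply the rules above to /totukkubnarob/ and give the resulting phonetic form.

[tʰotukkubnaɾop]

/t/ meets the environment for rule 2 (word-initially) → [tʰ].
/t/ (between /o/ and /u/) fails the environment for rule 2, so it stays [t].
/k/ (between /u/ and /k/) is in the target of rule 2 but the environment (word-initially) is not met → [k].
/k/ (between /k/ and /u/) is in the target of rule 2 but the environment (word-initially) is not met → [k].
/b/ (between /u/ and /n/) is in the target of rule 3 but the environment (word-finally) is not met → [b].
/n/ (between /b/ and /a/): rule 1 targets it, but not before a labial or velar stop → unchanged [n].
/r/ — between /a/ and /o/, between two vowels — surfaces as [ɾ] (rule 4).
/b/ (word-final) occurs word-finally → [p] by rule 3.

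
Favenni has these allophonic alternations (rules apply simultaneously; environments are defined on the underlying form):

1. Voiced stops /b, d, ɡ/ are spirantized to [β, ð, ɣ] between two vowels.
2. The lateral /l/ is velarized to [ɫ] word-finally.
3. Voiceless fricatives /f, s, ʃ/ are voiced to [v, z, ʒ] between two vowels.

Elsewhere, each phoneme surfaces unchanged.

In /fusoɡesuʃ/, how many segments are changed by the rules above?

Segments that undergo a rule: /s/ → [z] (rule 3); /ɡ/ → [ɣ] (rule 1); /s/ → [z] (rule 3).
All other segments surface unchanged.

3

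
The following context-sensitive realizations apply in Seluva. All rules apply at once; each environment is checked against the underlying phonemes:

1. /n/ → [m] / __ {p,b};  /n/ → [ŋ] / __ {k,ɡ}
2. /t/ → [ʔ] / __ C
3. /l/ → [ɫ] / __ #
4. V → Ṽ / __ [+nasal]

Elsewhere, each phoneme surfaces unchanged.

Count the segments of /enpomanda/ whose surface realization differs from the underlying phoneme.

4

Segments that undergo a rule: /e/ → [ẽ] (rule 4); /n/ → [m] (rule 1); /o/ → [õ] (rule 4); /a/ → [ã] (rule 4).
All other segments surface unchanged.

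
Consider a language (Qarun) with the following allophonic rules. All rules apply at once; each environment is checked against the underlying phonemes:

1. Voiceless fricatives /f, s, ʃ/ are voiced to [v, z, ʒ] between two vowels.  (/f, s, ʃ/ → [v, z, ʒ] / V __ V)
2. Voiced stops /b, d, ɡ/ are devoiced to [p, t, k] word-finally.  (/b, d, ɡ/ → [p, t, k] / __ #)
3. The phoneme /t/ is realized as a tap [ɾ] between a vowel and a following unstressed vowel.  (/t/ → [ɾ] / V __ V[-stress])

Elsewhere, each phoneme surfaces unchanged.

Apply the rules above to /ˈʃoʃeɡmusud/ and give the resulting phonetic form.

[ˈʃoʒeɡmuzut]

/ʃ/ (word-initial) is in the target of rule 1 but the environment (between two vowels) is not met → [ʃ].
/o/ (between /ʃ/ and /ʃ/): no rule targets it → [o].
/ʃ/ (between /o/ and /e/): between two vowels, so rule 1 applies → [ʒ].
/e/ stays [e].
/ɡ/ — between /e/ and /m/; rule 2 does not apply here → [ɡ].
/m/ (between /ɡ/ and /u/): no rule targets it → [m].
/u/ — not in any rule's target class → [u].
/s/ (between /u/ and /u/): between two vowels, so rule 1 applies → [z].
/u/ (between /s/ and /d/): no rule targets it → [u].
/d/ meets the environment for rule 2 (word-finally) → [t].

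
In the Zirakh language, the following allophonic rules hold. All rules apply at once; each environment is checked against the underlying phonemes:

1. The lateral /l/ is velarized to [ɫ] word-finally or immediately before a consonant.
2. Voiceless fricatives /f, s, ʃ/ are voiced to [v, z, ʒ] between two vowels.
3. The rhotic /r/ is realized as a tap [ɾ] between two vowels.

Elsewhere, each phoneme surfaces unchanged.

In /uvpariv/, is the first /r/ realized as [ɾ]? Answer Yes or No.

Yes

Rule 3 applies to /r/ (between /a/ and /i/: between two vowels) → [ɾ].
The actual realization is [ɾ], which matches [ɾ].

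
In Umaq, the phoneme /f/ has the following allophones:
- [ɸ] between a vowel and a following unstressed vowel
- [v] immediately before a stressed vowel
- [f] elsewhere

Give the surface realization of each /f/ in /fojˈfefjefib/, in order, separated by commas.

[f], [v], [f], [ɸ]

Occurrence 1 (position 1): no conditioning environment matches → elsewhere allophone [f].
Occurrence 2 (position 4): immediately before a stressed vowel → [v].
Occurrence 3 (position 6): no conditioning environment matches → elsewhere allophone [f].
Occurrence 4 (position 9): between a vowel and a following unstressed vowel → [ɸ].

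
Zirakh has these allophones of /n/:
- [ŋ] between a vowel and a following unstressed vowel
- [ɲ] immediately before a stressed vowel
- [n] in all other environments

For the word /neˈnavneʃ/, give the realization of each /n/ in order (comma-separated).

Occurrence 1 (position 1): no conditioning environment matches → elsewhere allophone [n].
Occurrence 2 (position 3): immediately before a stressed vowel → [ɲ].
Occurrence 3 (position 6): no conditioning environment matches → elsewhere allophone [n].

[n], [ɲ], [n]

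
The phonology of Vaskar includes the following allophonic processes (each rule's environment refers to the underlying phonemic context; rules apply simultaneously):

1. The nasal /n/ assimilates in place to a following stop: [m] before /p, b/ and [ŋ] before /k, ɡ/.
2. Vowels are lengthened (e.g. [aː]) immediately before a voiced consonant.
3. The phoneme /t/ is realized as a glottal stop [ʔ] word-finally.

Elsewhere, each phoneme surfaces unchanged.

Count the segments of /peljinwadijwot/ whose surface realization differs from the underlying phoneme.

5

Segments that undergo a rule: /e/ → [eː] (rule 2); /i/ → [iː] (rule 2); /a/ → [aː] (rule 2); /i/ → [iː] (rule 2); /t/ → [ʔ] (rule 3).
All other segments surface unchanged.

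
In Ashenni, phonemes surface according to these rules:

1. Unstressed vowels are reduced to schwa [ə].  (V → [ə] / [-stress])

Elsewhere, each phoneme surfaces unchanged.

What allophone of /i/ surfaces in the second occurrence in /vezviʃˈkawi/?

[ə]

/i/ (word-final): in an unstressed syllable, so rule 1 applies → [ə].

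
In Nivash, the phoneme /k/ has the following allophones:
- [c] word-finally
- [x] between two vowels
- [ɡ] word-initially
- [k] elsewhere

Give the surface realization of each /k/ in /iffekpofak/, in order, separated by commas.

[k], [c]

Occurrence 1 (position 5): no conditioning environment matches → elsewhere allophone [k].
Occurrence 2 (position 10): word-finally → [c].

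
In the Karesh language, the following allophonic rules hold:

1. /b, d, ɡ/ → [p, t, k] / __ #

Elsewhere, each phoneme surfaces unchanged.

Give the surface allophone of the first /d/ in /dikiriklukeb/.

[d]

/d/ — word-initial; rule 1 does not apply here → [d].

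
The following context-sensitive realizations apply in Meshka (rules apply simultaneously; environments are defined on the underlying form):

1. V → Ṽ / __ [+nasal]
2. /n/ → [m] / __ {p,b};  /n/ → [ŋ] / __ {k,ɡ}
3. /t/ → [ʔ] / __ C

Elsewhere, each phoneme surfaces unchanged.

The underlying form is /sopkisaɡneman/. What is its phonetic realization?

[sopkisaɡnẽmãn]

/s/ (word-initial): no rule targets it → [s].
/o/ — between /s/ and /p/; rule 1 does not apply here → [o].
/p/ (between /o/ and /k/) is unaffected → [p].
/k/ — not in any rule's target class → [k].
/i/ — between /k/ and /s/; rule 1 does not apply here → [i].
/s/ — not in any rule's target class → [s].
/a/ — between /s/ and /ɡ/; rule 1 does not apply here → [a].
/ɡ/ stays [ɡ].
/n/ (between /ɡ/ and /e/) fails the environment for rule 2, so it stays [n].
/e/ meets the environment for rule 1 (before a nasal consonant) → [ẽ].
/m/ (between /e/ and /a/) is unaffected → [m].
/a/ (between /m/ and /n/): before a nasal consonant, so rule 1 applies → [ã].
/n/ (word-final) is in the target of rule 2 but the environment (before a labial or velar stop) is not met → [n].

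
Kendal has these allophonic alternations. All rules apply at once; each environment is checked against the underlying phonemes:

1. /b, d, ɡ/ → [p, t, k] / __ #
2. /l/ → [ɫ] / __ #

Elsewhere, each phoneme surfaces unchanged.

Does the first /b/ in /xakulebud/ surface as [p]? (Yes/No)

/b/ (between /e/ and /u/): rule 1 targets it, but not word-finally → unchanged [b].
The actual realization is [b], not [p].

No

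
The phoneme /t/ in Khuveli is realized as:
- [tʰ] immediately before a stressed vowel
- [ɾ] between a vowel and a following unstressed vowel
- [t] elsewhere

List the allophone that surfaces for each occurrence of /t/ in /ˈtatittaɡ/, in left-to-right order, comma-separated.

[tʰ], [ɾ], [t], [t]

Occurrence 1 (position 1): immediately before a stressed vowel → [tʰ].
Occurrence 2 (position 3): between a vowel and an unstressed vowel → [ɾ].
Occurrence 3 (position 5): no conditioning environment matches → elsewhere allophone [t].
Occurrence 4 (position 6): no conditioning environment matches → elsewhere allophone [t].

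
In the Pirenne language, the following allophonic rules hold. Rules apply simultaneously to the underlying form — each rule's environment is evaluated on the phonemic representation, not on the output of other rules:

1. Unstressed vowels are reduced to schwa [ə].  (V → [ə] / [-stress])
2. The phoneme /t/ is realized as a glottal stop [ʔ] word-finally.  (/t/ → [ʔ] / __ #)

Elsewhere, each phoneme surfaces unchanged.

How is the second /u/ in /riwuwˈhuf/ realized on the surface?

[u]

/u/ (between /h/ and /f/): rule 1 targets it, but not in an unstressed syllable → unchanged [u].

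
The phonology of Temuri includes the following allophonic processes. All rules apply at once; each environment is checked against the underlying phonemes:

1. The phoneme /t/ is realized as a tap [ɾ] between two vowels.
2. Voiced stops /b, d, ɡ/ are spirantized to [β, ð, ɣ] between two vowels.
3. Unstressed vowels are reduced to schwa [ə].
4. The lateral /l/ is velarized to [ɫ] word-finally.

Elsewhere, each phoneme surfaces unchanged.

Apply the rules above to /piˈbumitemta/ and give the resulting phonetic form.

/i/ — between /p/ and /b/, in an unstressed syllable — surfaces as [ə] (rule 3).
/b/ — between /i/ and /u/, between two vowels — surfaces as [β] (rule 2).
/u/ (between /b/ and /m/) is in the target of rule 3 but the environment (in an unstressed syllable) is not met → [u].
/i/ — between /m/ and /t/, in an unstressed syllable — surfaces as [ə] (rule 3).
/t/ meets the environment for rule 1 (between two vowels) → [ɾ].
/e/ (between /t/ and /m/) occurs in an unstressed syllable → [ə] by rule 3.
/t/ (between /m/ and /a/) fails the environment for rule 1, so it stays [t].
Rule 3 applies to /a/ (word-final: in an unstressed syllable) → [ə].

[pəˈβuməɾəmtə]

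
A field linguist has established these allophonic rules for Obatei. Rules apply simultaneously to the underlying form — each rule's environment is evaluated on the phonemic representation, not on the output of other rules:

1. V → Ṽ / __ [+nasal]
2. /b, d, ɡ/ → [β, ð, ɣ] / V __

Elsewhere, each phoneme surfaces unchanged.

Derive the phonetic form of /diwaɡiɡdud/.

/d/ — word-initial; rule 2 does not apply here → [d].
/i/ — between /d/ and /w/; rule 1 does not apply here → [i].
/a/ (between /w/ and /ɡ/) is in the target of rule 1 but the environment (before a nasal consonant) is not met → [a].
/ɡ/ (between /a/ and /i/): immediately after a vowel, so rule 2 applies → [ɣ].
/i/ — between /ɡ/ and /ɡ/; rule 1 does not apply here → [i].
/ɡ/ (between /i/ and /d/) occurs immediately after a vowel → [ɣ] by rule 2.
/d/ (between /ɡ/ and /u/) fails the environment for rule 2, so it stays [d].
/u/ (between /d/ and /d/) is in the target of rule 1 but the environment (before a nasal consonant) is not met → [u].
/d/ — word-final, immediately after a vowel — surfaces as [ð] (rule 2).

[diwaɣiɣduð]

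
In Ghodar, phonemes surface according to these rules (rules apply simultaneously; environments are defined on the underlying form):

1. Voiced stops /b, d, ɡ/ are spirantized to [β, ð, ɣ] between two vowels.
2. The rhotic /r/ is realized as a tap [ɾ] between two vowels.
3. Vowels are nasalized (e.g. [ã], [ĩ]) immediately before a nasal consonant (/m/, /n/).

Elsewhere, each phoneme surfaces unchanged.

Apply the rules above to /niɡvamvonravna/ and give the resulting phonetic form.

/i/ (between /n/ and /ɡ/) fails the environment for rule 3, so it stays [i].
/ɡ/ — between /i/ and /v/; rule 1 does not apply here → [ɡ].
/a/ (between /v/ and /m/) occurs before a nasal consonant → [ã] by rule 3.
/o/ (between /v/ and /n/) occurs before a nasal consonant → [õ] by rule 3.
/r/ (between /n/ and /a/) fails the environment for rule 2, so it stays [r].
/a/ — between /r/ and /v/; rule 3 does not apply here → [a].
/a/ (word-final): rule 3 targets it, but not before a nasal consonant → unchanged [a].

[niɡvãmvõnravna]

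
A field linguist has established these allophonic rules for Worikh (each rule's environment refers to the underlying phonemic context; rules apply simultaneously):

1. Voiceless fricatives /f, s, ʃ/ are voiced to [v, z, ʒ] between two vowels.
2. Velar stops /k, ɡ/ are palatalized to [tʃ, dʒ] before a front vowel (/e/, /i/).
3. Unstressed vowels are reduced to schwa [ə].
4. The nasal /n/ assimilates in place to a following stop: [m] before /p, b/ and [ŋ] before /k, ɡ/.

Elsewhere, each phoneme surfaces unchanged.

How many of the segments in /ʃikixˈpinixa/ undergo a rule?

5

Segments that undergo a rule: /i/ → [ə] (rule 3); /k/ → [tʃ] (rule 2); /i/ → [ə] (rule 3); /i/ → [ə] (rule 3); /a/ → [ə] (rule 3).
All other segments surface unchanged.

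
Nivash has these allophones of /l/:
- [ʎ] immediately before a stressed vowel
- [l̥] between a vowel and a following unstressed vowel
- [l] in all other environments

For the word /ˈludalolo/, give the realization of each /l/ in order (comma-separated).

[ʎ], [l̥], [l̥]

Occurrence 1 (position 1): immediately before a stressed vowel → [ʎ].
Occurrence 2 (position 5): between a vowel and a following unstressed vowel → [l̥].
Occurrence 3 (position 7): between a vowel and a following unstressed vowel → [l̥].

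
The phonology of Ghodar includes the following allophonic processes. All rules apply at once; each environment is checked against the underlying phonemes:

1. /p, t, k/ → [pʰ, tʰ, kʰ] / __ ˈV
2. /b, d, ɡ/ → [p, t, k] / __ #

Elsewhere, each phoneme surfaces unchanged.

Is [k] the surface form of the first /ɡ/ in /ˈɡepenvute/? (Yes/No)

/ɡ/ (word-initial) fails the environment for rule 2, so it stays [ɡ].
The actual realization is [ɡ], not [k].

No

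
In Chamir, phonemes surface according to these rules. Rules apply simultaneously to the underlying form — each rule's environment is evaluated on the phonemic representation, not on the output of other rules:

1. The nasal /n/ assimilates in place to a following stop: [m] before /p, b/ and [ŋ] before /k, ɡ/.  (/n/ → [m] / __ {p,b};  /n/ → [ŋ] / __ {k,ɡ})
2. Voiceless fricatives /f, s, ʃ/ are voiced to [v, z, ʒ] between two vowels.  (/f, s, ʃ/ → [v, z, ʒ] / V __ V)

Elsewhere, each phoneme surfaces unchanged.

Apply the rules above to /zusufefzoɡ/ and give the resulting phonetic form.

[zuzuvefzoɡ]

/s/ — between /u/ and /u/, between two vowels — surfaces as [z] (rule 2).
/f/ (between /u/ and /e/) occurs between two vowels → [v] by rule 2.
/f/ — between /e/ and /z/; rule 2 does not apply here → [f].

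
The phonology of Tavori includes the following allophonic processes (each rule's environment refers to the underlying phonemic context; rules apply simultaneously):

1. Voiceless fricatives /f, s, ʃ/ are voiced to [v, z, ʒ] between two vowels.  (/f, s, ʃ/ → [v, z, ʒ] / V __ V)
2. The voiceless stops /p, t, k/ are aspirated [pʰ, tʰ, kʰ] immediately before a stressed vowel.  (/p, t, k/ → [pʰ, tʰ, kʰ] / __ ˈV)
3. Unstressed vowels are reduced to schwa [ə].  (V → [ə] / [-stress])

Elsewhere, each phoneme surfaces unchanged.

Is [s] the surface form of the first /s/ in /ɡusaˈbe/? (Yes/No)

No

Rule 1 applies to /s/ (between /u/ and /a/: between two vowels) → [z].
The actual realization is [z], not [s].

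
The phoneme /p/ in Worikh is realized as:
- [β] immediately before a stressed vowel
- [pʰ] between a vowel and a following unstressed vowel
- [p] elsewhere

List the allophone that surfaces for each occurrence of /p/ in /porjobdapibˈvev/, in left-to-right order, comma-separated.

[p], [pʰ]

Occurrence 1 (position 1): no conditioning environment matches → elsewhere allophone [p].
Occurrence 2 (position 9): between a vowel and a following unstressed vowel → [pʰ].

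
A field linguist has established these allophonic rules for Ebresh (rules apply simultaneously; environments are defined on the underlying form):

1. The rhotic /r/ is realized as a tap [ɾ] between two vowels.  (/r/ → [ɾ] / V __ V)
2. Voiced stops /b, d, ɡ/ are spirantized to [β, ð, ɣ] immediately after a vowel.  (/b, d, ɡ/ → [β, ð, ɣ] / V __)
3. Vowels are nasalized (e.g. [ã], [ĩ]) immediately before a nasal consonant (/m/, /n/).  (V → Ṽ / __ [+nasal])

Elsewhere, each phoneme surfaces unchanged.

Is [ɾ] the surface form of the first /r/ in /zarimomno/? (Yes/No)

Yes

Rule 1 applies to /r/ (between /a/ and /i/: between two vowels) → [ɾ].
The actual realization is [ɾ], which matches [ɾ].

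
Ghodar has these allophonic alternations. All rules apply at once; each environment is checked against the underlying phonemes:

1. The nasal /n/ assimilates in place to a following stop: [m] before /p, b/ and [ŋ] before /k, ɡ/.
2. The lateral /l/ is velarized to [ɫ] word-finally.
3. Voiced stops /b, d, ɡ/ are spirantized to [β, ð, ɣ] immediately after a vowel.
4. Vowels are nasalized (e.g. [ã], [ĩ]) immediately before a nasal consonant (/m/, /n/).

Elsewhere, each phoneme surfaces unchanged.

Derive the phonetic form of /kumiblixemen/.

[kũmiβlixẽmẽn]

/u/ — between /k/ and /m/, before a nasal consonant — surfaces as [ũ] (rule 4).
/i/ (between /m/ and /b/) is in the target of rule 4 but the environment (before a nasal consonant) is not met → [i].
/b/ (between /i/ and /l/) occurs immediately after a vowel → [β] by rule 3.
/l/ (between /b/ and /i/): rule 2 targets it, but not word-finally → unchanged [l].
/i/ — between /l/ and /x/; rule 4 does not apply here → [i].
/e/ — between /x/ and /m/, before a nasal consonant — surfaces as [ẽ] (rule 4).
Rule 4 applies to /e/ (between /m/ and /n/: before a nasal consonant) → [ẽ].
/n/ (word-final): rule 1 targets it, but not before a labial or velar stop → unchanged [n].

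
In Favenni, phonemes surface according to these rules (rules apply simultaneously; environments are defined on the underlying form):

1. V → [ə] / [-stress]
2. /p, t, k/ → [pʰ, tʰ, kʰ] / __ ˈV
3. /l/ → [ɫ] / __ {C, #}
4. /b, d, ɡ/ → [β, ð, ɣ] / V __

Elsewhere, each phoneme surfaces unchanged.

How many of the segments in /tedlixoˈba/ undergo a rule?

Segments that undergo a rule: /e/ → [ə] (rule 1); /d/ → [ð] (rule 4); /i/ → [ə] (rule 1); /o/ → [ə] (rule 1); /b/ → [β] (rule 4).
All other segments surface unchanged.

5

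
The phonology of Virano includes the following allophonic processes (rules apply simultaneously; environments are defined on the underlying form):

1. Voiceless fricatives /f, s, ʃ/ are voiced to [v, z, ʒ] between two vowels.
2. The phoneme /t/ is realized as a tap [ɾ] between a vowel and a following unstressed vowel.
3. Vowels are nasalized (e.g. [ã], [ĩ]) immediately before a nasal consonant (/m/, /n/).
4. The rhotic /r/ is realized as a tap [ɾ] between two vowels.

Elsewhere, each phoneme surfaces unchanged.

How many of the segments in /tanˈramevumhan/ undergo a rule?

4

Segments that undergo a rule: /a/ → [ã] (rule 3); /a/ → [ã] (rule 3); /u/ → [ũ] (rule 3); /a/ → [ã] (rule 3).
All other segments surface unchanged.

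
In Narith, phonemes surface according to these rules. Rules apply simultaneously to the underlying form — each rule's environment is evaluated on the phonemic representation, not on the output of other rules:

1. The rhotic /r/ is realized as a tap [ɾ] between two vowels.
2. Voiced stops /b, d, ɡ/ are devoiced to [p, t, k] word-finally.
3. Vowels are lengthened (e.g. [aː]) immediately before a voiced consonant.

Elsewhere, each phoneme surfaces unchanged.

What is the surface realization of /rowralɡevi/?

/r/ (word-initial): rule 1 targets it, but not between two vowels → unchanged [r].
/o/ — between /r/ and /w/, before a voiced consonant — surfaces as [oː] (rule 3).
/r/ (between /w/ and /a/): rule 1 targets it, but not between two vowels → unchanged [r].
Rule 3 applies to /a/ (between /r/ and /l/: before a voiced consonant) → [aː].
/ɡ/ (between /l/ and /e/): rule 2 targets it, but not word-finally → unchanged [ɡ].
/e/ — between /ɡ/ and /v/, before a voiced consonant — surfaces as [eː] (rule 3).
/i/ (word-final): rule 3 targets it, but not before a voiced consonant → unchanged [i].

[roːwraːlɡeːvi]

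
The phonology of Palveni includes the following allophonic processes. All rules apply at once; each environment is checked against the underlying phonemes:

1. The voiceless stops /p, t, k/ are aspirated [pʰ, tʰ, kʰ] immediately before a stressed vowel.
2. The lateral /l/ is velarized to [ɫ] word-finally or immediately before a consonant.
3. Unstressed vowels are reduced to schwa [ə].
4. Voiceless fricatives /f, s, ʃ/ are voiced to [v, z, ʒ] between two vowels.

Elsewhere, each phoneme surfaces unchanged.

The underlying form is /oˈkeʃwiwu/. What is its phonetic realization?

/o/ meets the environment for rule 3 (in an unstressed syllable) → [ə].
/k/ — between /o/ and /e/, immediately before a stressed vowel — surfaces as [kʰ] (rule 1).
/e/ — between /k/ and /ʃ/; rule 3 does not apply here → [e].
/ʃ/ — between /e/ and /w/; rule 4 does not apply here → [ʃ].
/i/ meets the environment for rule 3 (in an unstressed syllable) → [ə].
/u/ (word-final) occurs in an unstressed syllable → [ə] by rule 3.

[əˈkʰeʃwəwə]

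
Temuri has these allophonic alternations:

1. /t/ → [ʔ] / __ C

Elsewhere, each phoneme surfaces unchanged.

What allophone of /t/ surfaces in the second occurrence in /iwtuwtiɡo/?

/t/ (between /w/ and /i/): rule 1 targets it, but not immediately before a consonant → unchanged [t].

[t]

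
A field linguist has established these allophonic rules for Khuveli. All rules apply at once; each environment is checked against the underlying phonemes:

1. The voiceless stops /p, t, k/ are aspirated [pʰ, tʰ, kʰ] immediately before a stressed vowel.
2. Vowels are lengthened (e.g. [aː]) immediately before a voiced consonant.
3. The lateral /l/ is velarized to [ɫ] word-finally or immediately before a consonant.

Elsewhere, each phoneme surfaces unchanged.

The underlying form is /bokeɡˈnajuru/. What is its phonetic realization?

[bokeːɡˈnaːjuːru]

/b/ (word-initial) is unaffected → [b].
/o/ (between /b/ and /k/) fails the environment for rule 2, so it stays [o].
/k/ (between /o/ and /e/) fails the environment for rule 1, so it stays [k].
/e/ meets the environment for rule 2 (before a voiced consonant) → [eː].
/ɡ/ stays [ɡ].
/n/ (between /ɡ/ and /a/): no rule targets it → [n].
/a/ (between /n/ and /j/) occurs before a voiced consonant → [aː] by rule 2.
/j/ — not in any rule's target class → [j].
/u/ (between /j/ and /r/): before a voiced consonant, so rule 2 applies → [uː].
/r/ (between /u/ and /u/) is unaffected → [r].
/u/ (word-final): rule 2 targets it, but not before a voiced consonant → unchanged [u].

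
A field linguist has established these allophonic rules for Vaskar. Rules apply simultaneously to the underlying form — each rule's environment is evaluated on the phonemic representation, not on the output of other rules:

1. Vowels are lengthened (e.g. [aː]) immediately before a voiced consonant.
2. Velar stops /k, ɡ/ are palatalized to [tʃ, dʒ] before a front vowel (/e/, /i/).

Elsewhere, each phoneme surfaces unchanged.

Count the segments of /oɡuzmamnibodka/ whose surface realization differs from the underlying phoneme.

5

Segments that undergo a rule: /o/ → [oː] (rule 1); /u/ → [uː] (rule 1); /a/ → [aː] (rule 1); /i/ → [iː] (rule 1); /o/ → [oː] (rule 1).
All other segments surface unchanged.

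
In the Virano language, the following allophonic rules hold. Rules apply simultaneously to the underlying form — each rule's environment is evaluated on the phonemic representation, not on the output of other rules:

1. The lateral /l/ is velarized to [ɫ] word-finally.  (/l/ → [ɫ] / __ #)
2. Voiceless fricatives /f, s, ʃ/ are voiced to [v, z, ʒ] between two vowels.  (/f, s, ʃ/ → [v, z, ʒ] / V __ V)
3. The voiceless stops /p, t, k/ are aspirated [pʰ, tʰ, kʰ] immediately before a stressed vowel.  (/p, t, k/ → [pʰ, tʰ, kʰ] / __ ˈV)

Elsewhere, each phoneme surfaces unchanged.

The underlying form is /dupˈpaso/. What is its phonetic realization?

[dupˈpʰazo]

/d/ — not in any rule's target class → [d].
/u/ — not in any rule's target class → [u].
/p/ (between /u/ and /p/): rule 3 targets it, but not immediately before a stressed vowel → unchanged [p].
/p/ meets the environment for rule 3 (immediately before a stressed vowel) → [pʰ].
/a/ (between /p/ and /s/): no rule targets it → [a].
/s/ — between /a/ and /o/, between two vowels — surfaces as [z] (rule 2).
/o/ — not in any rule's target class → [o].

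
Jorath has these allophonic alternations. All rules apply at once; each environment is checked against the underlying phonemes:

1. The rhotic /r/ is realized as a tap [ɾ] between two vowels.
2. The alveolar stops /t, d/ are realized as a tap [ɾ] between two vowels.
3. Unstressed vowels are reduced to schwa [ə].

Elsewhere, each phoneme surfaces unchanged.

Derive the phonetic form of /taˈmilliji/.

[təˈmilləjə]

/t/ (word-initial) is in the target of rule 2 but the environment (between two vowels) is not met → [t].
Rule 3 applies to /a/ (between /t/ and /m/: in an unstressed syllable) → [ə].
/m/ — not in any rule's target class → [m].
/i/ (between /m/ and /l/) fails the environment for rule 3, so it stays [i].
/l/ (between /i/ and /l/): no rule targets it → [l].
/l/ — not in any rule's target class → [l].
/i/ — between /l/ and /j/, in an unstressed syllable — surfaces as [ə] (rule 3).
/j/ stays [j].
/i/ (word-final) occurs in an unstressed syllable → [ə] by rule 3.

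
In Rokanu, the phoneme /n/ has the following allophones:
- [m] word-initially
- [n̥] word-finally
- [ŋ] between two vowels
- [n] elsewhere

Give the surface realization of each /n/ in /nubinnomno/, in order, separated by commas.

[m], [n], [n], [n]

Occurrence 1 (position 1): word-initially → [m].
Occurrence 2 (position 5): no conditioning environment matches → elsewhere allophone [n].
Occurrence 3 (position 6): no conditioning environment matches → elsewhere allophone [n].
Occurrence 4 (position 9): no conditioning environment matches → elsewhere allophone [n].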